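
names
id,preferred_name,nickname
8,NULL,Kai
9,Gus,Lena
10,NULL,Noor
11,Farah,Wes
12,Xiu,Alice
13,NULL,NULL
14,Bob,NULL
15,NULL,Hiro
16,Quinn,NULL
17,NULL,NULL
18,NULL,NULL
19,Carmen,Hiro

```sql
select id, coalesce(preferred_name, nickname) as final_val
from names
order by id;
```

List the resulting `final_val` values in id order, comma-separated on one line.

Kai, Gus, Noor, Farah, Xiu, NULL, Bob, Hiro, Quinn, NULL, NULL, Carmen

id=8: preferred_name=NULL, nickname=Kai → Kai
id=9: preferred_name=Gus → Gus
id=10: preferred_name=NULL, nickname=Noor → Noor
id=11: preferred_name=Farah → Farah
id=12: preferred_name=Xiu → Xiu
id=13: preferred_name=NULL, nickname=NULL (all NULL) → NULL
id=14: preferred_name=Bob → Bob
id=15: preferred_name=NULL, nickname=Hiro → Hiro
id=16: preferred_name=Quinn → Quinn
id=17: preferred_name=NULL, nickname=NULL (all NULL) → NULL
id=18: preferred_name=NULL, nickname=NULL (all NULL) → NULL
id=19: preferred_name=Carmen → Carmen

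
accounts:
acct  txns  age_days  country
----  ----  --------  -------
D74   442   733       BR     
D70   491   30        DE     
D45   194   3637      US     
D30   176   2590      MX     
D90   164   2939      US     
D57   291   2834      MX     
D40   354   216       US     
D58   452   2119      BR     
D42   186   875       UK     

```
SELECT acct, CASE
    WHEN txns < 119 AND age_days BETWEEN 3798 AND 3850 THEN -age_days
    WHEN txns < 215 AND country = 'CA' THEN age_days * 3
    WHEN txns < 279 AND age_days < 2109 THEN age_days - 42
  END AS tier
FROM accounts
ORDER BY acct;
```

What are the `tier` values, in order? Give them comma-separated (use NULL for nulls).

NULL, NULL, 833, NULL, NULL, NULL, NULL, NULL, NULL

acct=D30: (no match → NULL) → NULL
acct=D40: (no match → NULL) → NULL
acct=D42: txns < 279 AND age_days < 2109 → 833
acct=D45: (no match → NULL) → NULL
acct=D57: (no match → NULL) → NULL
acct=D58: (no match → NULL) → NULL
acct=D70: (no match → NULL) → NULL
acct=D74: (no match → NULL) → NULL
acct=D90: (no match → NULL) → NULL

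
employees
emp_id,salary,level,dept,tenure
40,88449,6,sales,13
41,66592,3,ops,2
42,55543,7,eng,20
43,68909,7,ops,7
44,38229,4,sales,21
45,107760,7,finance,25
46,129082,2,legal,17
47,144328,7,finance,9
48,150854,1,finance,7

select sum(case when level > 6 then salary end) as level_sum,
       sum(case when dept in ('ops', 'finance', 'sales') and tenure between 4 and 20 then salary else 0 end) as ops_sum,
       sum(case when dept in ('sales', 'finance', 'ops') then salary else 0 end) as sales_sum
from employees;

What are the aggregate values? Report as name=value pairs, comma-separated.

level_sum=376540, ops_sum=452540, sales_sum=665121

[level_sum: level > 6]
emp_id=40: ✗
emp_id=41: ✗
emp_id=42: ✓ → 55543
emp_id=43: ✓ → 68909
emp_id=44: ✗
emp_id=45: ✓ → 107760
emp_id=46: ✗
emp_id=47: ✓ → 144328
emp_id=48: ✗
level_sum = 55543 + 68909 + 107760 + 144328 = 376540
—
[ops_sum: dept in ('ops', 'finance', 'sales') and tenure between 4 and 20]
emp_id=40: ✓ → 88449
emp_id=41: ✗
emp_id=42: ✗
emp_id=43: ✓ → 68909
emp_id=44: ✗
emp_id=45: ✗
emp_id=46: ✗
emp_id=47: ✓ → 144328
emp_id=48: ✓ → 150854
ops_sum = 88449 + 68909 + 144328 + 150854 = 452540
—
[sales_sum: dept in ('sales', 'finance', 'ops')]
emp_id=40: ✓ → 88449
emp_id=41: ✓ → 66592
emp_id=42: ✗
emp_id=43: ✓ → 68909
emp_id=44: ✓ → 38229
emp_id=45: ✓ → 107760
emp_id=46: ✗
emp_id=47: ✓ → 144328
emp_id=48: ✓ → 150854
sales_sum = 88449 + 66592 + 68909 + 38229 + 107760 + 144328 + 150854 = 665121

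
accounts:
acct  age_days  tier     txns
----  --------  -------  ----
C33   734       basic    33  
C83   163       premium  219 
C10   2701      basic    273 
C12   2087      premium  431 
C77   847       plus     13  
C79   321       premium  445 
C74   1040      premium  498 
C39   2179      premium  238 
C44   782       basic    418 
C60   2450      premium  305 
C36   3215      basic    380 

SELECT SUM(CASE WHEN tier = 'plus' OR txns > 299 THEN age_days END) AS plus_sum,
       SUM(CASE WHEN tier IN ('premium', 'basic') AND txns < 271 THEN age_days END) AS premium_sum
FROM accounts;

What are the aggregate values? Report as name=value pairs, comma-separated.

[plus_sum: tier = 'plus' OR txns > 299]
acct=C33: ✗
acct=C83: ✗
acct=C10: ✗
acct=C12: ✓ → 2087
acct=C77: ✓ → 847
acct=C79: ✓ → 321
acct=C74: ✓ → 1040
acct=C39: ✗
acct=C44: ✓ → 782
acct=C60: ✓ → 2450
acct=C36: ✓ → 3215
plus_sum = 2087 + 847 + 321 + 1040 + 782 + 2450 + 3215 = 10742
—
[premium_sum: tier IN ('premium', 'basic') AND txns < 271]
acct=C33: ✓ → 734
acct=C83: ✓ → 163
acct=C10: ✗
acct=C12: ✗
acct=C77: ✗
acct=C79: ✗
acct=C74: ✗
acct=C39: ✓ → 2179
acct=C44: ✗
acct=C60: ✗
acct=C36: ✗
premium_sum = 734 + 163 + 2179 = 3076

plus_sum=10742, premium_sum=3076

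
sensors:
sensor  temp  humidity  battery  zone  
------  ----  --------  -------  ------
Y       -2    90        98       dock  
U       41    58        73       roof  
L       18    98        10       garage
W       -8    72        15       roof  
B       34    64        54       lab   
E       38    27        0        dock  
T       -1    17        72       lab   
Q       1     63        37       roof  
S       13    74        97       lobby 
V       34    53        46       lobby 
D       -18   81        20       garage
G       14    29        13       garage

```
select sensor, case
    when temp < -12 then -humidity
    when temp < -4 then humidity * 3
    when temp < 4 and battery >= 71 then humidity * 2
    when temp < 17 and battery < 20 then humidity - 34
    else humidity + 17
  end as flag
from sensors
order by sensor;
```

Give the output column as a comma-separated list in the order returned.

sensor=B: ELSE → 81
sensor=D: temp < -12 → -81
sensor=E: ELSE → 44
sensor=G: temp < 17 and battery < 20 → -5
sensor=L: ELSE → 115
sensor=Q: ELSE → 80
sensor=S: ELSE → 91
sensor=T: temp < 4 and battery >= 71 → 34
sensor=U: ELSE → 75
sensor=V: ELSE → 70
sensor=W: temp < -4 → 216
sensor=Y: temp < 4 and battery >= 71 → 180

81, -81, 44, -5, 115, 80, 91, 34, 75, 70, 216, 180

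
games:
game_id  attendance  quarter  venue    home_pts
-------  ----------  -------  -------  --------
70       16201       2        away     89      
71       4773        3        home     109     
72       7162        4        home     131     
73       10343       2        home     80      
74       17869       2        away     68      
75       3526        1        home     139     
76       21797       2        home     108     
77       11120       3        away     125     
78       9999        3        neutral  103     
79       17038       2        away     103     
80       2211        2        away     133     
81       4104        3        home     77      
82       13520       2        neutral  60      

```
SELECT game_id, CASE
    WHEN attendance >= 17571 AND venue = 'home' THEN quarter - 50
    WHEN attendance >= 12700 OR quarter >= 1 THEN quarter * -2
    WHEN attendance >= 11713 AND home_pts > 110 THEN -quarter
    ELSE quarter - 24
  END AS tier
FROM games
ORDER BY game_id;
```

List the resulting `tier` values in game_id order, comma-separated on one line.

-4, -6, -8, -4, -4, -2, -48, -6, -6, -4, -4, -6, -4

game_id=70: attendance >= 12700 OR quarter >= 1 → -4
game_id=71: attendance >= 12700 OR quarter >= 1 → -6
game_id=72: attendance >= 12700 OR quarter >= 1 → -8
game_id=73: attendance >= 12700 OR quarter >= 1 → -4
game_id=74: attendance >= 12700 OR quarter >= 1 → -4
game_id=75: attendance >= 12700 OR quarter >= 1 → -2
game_id=76: attendance >= 17571 AND venue = 'home' → -48
game_id=77: attendance >= 12700 OR quarter >= 1 → -6
game_id=78: attendance >= 12700 OR quarter >= 1 → -6
game_id=79: attendance >= 12700 OR quarter >= 1 → -4
game_id=80: attendance >= 12700 OR quarter >= 1 → -4
game_id=81: attendance >= 12700 OR quarter >= 1 → -6
game_id=82: attendance >= 12700 OR quarter >= 1 → -4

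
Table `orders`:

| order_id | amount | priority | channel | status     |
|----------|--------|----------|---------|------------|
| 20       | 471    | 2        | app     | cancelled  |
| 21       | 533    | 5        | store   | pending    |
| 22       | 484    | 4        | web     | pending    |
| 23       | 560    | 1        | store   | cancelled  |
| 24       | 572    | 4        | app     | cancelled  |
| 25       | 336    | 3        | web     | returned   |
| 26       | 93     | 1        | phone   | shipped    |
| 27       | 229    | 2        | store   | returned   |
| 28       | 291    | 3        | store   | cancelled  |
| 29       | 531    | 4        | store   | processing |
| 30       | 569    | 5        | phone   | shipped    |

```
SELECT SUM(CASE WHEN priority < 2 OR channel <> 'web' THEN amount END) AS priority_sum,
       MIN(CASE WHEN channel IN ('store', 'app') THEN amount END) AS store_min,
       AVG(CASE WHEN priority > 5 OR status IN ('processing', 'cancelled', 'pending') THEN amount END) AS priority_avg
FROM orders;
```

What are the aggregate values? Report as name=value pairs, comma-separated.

[priority_sum: priority < 2 OR channel <> 'web']
order_id=20: ✓ → 471
order_id=21: ✓ → 533
order_id=22: ✗
order_id=23: ✓ → 560
order_id=24: ✓ → 572
order_id=25: ✗
order_id=26: ✓ → 93
order_id=27: ✓ → 229
order_id=28: ✓ → 291
order_id=29: ✓ → 531
order_id=30: ✓ → 569
priority_sum = 471 + 533 + 560 + 572 + 93 + 229 + 291 + 531 + 569 = 3849
—
[store_min: channel IN ('store', 'app')]
order_id=20: ✓ → 471
order_id=21: ✓ → 533
order_id=22: ✗
order_id=23: ✓ → 560
order_id=24: ✓ → 572
order_id=25: ✗
order_id=26: ✗
order_id=27: ✓ → 229
order_id=28: ✓ → 291
order_id=29: ✓ → 531
order_id=30: ✗
store_min = MIN(471, 533, 560, 572, 229, 291, 531) = 229
—
[priority_avg: priority > 5 OR status IN ('processing', 'cancelled', 'pending')]
order_id=20: ✓ → 471
order_id=21: ✓ → 533
order_id=22: ✓ → 484
order_id=23: ✓ → 560
order_id=24: ✓ → 572
order_id=25: ✗
order_id=26: ✗
order_id=27: ✗
order_id=28: ✓ → 291
order_id=29: ✓ → 531
order_id=30: ✗
priority_avg = (471 + 533 + 484 + 560 + 572 + 291 + 531) / 7 = 491.7142857143

priority_sum=3849, store_min=229, priority_avg=491.7142857143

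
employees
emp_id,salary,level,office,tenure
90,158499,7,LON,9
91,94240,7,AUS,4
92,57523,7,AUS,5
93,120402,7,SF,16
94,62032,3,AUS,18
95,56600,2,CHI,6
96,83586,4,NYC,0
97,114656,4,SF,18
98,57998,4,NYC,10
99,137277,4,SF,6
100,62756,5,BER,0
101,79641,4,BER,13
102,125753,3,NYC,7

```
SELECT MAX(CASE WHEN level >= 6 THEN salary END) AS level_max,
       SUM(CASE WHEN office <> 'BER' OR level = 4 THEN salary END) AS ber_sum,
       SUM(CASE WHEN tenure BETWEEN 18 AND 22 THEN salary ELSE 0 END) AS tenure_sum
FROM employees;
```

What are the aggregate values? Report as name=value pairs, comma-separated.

level_max=158499, ber_sum=1148207, tenure_sum=176688

[level_max: level >= 6]
emp_id=90: ✓ → 158499
emp_id=91: ✓ → 94240
emp_id=92: ✓ → 57523
emp_id=93: ✓ → 120402
emp_id=94: ✗
emp_id=95: ✗
emp_id=96: ✗
emp_id=97: ✗
emp_id=98: ✗
emp_id=99: ✗
emp_id=100: ✗
emp_id=101: ✗
emp_id=102: ✗
level_max = MAX(158499, 94240, 57523, 120402) = 158499
—
[ber_sum: office <> 'BER' OR level = 4]
emp_id=90: ✓ → 158499
emp_id=91: ✓ → 94240
emp_id=92: ✓ → 57523
emp_id=93: ✓ → 120402
emp_id=94: ✓ → 62032
emp_id=95: ✓ → 56600
emp_id=96: ✓ → 83586
emp_id=97: ✓ → 114656
emp_id=98: ✓ → 57998
emp_id=99: ✓ → 137277
emp_id=100: ✗
emp_id=101: ✓ → 79641
emp_id=102: ✓ → 125753
ber_sum = 158499 + 94240 + 57523 + 120402 + 62032 + 56600 + 83586 + 114656 + 57998 + 137277 + 79641 + 125753 = 1148207
—
[tenure_sum: tenure BETWEEN 18 AND 22]
emp_id=90: ✗
emp_id=91: ✗
emp_id=92: ✗
emp_id=93: ✗
emp_id=94: ✓ → 62032
emp_id=95: ✗
emp_id=96: ✗
emp_id=97: ✓ → 114656
emp_id=98: ✗
emp_id=99: ✗
emp_id=100: ✗
emp_id=101: ✗
emp_id=102: ✗
tenure_sum = 62032 + 114656 = 176688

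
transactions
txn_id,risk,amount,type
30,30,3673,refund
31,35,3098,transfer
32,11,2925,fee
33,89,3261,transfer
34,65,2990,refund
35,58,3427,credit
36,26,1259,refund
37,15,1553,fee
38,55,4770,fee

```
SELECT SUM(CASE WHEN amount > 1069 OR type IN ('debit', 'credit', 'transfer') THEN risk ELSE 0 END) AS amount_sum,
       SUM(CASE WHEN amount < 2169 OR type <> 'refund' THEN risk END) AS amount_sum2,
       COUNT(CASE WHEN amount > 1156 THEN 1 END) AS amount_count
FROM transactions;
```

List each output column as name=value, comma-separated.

amount_sum=384, amount_sum2=289, amount_count=9

[amount_sum: amount > 1069 OR type IN ('debit', 'credit', 'transfer')]
txn_id=30: ✓ → 30
txn_id=31: ✓ → 35
txn_id=32: ✓ → 11
txn_id=33: ✓ → 89
txn_id=34: ✓ → 65
txn_id=35: ✓ → 58
txn_id=36: ✓ → 26
txn_id=37: ✓ → 15
txn_id=38: ✓ → 55
amount_sum = 30 + 35 + 11 + 89 + 65 + 58 + 26 + 15 + 55 = 384
—
[amount_sum2: amount < 2169 OR type <> 'refund']
txn_id=30: ✗
txn_id=31: ✓ → 35
txn_id=32: ✓ → 11
txn_id=33: ✓ → 89
txn_id=34: ✗
txn_id=35: ✓ → 58
txn_id=36: ✓ → 26
txn_id=37: ✓ → 15
txn_id=38: ✓ → 55
amount_sum2 = 35 + 11 + 89 + 58 + 26 + 15 + 55 = 289
—
[amount_count: amount > 1156]
txn_id=30: ✓ → 1
txn_id=31: ✓ → 1
txn_id=32: ✓ → 1
txn_id=33: ✓ → 1
txn_id=34: ✓ → 1
txn_id=35: ✓ → 1
txn_id=36: ✓ → 1
txn_id=37: ✓ → 1
txn_id=38: ✓ → 1
amount_count = COUNT(1, 1, 1, 1, 1, 1, 1, 1, 1) = 9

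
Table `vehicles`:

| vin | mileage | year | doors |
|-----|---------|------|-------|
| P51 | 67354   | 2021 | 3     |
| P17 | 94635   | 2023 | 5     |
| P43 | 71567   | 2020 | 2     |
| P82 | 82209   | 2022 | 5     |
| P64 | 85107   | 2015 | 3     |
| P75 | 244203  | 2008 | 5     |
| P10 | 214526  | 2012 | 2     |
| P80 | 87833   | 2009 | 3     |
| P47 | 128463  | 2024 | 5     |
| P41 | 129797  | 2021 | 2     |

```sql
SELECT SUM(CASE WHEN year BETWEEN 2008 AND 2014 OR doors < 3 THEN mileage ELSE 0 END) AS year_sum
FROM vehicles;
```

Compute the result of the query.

747926

vin=P51: ✗
vin=P17: ✗
vin=P43: ✓ → 71567
vin=P82: ✗
vin=P64: ✗
vin=P75: ✓ → 244203
vin=P10: ✓ → 214526
vin=P80: ✓ → 87833
vin=P47: ✗
vin=P41: ✓ → 129797
year_sum = 71567 + 244203 + 214526 + 87833 + 129797 = 747926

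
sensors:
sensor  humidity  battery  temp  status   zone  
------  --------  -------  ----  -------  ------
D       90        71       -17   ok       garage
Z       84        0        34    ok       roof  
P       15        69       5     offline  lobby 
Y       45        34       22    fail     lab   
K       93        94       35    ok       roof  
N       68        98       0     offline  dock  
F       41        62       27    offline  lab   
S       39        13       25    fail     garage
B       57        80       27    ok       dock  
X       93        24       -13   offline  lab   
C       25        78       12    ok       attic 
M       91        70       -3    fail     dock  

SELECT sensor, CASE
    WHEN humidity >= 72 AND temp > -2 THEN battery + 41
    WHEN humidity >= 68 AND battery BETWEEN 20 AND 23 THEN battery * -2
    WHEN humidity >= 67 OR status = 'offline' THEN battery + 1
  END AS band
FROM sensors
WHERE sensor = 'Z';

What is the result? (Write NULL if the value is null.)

41

sensor = Z: humidity=84, battery=0, temp=34, status=ok, zone=roof.
humidity >= 72 AND temp > -2 → true → 41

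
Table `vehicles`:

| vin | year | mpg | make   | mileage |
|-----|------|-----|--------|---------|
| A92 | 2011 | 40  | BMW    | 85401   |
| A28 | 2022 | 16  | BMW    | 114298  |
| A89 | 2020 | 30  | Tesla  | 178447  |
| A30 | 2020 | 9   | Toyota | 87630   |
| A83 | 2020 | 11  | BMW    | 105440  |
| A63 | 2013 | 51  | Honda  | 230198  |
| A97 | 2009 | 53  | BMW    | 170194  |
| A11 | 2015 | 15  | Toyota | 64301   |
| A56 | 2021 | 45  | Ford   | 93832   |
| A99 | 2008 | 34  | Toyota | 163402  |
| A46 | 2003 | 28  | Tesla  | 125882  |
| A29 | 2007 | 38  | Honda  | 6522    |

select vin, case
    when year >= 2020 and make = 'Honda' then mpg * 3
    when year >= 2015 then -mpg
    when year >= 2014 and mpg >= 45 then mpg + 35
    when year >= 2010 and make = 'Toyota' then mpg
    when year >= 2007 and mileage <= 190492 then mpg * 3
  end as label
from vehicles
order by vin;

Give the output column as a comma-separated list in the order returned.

-15, -16, 114, -9, NULL, -45, NULL, -11, -30, 120, 159, 102

vin=A11: year >= 2015 → -15
vin=A28: year >= 2015 → -16
vin=A29: year >= 2007 and mileage <= 190492 → 114
vin=A30: year >= 2015 → -9
vin=A46: (no match → NULL) → NULL
vin=A56: year >= 2015 → -45
vin=A63: (no match → NULL) → NULL
vin=A83: year >= 2015 → -11
vin=A89: year >= 2015 → -30
vin=A92: year >= 2007 and mileage <= 190492 → 120
vin=A97: year >= 2007 and mileage <= 190492 → 159
vin=A99: year >= 2007 and mileage <= 190492 → 102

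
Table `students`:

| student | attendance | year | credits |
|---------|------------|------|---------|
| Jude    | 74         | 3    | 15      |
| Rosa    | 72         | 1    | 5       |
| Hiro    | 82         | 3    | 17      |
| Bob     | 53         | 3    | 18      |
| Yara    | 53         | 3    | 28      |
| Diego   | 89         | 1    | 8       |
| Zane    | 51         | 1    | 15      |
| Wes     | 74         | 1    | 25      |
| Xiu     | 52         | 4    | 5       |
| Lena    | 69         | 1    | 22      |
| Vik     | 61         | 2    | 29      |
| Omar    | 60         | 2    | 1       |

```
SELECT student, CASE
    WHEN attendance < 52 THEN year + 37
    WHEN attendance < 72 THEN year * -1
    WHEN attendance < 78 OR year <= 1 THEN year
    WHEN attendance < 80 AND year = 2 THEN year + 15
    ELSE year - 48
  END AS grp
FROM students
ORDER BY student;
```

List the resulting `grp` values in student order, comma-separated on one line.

-3, 1, -45, 3, -1, -2, 1, -2, 1, -4, -3, 38

student=Bob: attendance < 72 → -3
student=Diego: attendance < 78 OR year <= 1 → 1
student=Hiro: ELSE → -45
student=Jude: attendance < 78 OR year <= 1 → 3
student=Lena: attendance < 72 → -1
student=Omar: attendance < 72 → -2
student=Rosa: attendance < 78 OR year <= 1 → 1
student=Vik: attendance < 72 → -2
student=Wes: attendance < 78 OR year <= 1 → 1
student=Xiu: attendance < 72 → -4
student=Yara: attendance < 72 → -3
student=Zane: attendance < 52 → 38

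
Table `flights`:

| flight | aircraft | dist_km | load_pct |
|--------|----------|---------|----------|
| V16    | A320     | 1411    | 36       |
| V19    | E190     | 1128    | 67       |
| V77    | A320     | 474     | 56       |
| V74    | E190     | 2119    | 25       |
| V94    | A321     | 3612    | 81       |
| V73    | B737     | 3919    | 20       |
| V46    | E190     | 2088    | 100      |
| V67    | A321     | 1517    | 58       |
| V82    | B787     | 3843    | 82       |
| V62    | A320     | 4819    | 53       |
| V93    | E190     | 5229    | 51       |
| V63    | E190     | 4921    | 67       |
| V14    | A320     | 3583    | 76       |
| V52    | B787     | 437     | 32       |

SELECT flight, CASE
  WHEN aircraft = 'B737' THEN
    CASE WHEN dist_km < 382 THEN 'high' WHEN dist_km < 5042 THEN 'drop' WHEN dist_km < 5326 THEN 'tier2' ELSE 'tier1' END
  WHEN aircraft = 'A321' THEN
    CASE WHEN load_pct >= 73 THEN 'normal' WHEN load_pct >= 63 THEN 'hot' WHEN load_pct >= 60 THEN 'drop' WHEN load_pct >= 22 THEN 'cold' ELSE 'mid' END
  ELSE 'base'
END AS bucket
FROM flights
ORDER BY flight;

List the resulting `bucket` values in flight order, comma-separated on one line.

base, base, base, base, base, base, base, cold, drop, base, base, base, base, normal

flight=V14: aircraft='A320' → outer ELSE → base
flight=V16: aircraft='A320' → outer ELSE → base
flight=V19: aircraft='E190' → outer ELSE → base
flight=V46: aircraft='E190' → outer ELSE → base
flight=V52: aircraft='B787' → outer ELSE → base
flight=V62: aircraft='A320' → outer ELSE → base
flight=V63: aircraft='E190' → outer ELSE → base
flight=V67: aircraft='A321' → inner[load_pct >= 22] → cold
flight=V73: aircraft='B737' → inner[dist_km < 5042] → drop
flight=V74: aircraft='E190' → outer ELSE → base
flight=V77: aircraft='A320' → outer ELSE → base
flight=V82: aircraft='B787' → outer ELSE → base
flight=V93: aircraft='E190' → outer ELSE → base
flight=V94: aircraft='A321' → inner[load_pct >= 73] → normal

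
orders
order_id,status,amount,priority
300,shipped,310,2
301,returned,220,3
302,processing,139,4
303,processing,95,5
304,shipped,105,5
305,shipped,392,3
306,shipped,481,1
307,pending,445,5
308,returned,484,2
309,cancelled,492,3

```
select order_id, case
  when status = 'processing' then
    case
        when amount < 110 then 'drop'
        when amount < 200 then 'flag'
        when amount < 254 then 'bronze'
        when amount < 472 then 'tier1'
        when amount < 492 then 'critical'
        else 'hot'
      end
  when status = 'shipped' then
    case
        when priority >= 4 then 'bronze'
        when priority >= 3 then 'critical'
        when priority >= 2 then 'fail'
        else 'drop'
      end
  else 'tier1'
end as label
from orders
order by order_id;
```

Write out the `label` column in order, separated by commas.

order_id=300: status='shipped' → inner[priority >= 2] → fail
order_id=301: status='returned' → outer ELSE → tier1
order_id=302: status='processing' → inner[amount < 200] → flag
order_id=303: status='processing' → inner[amount < 110] → drop
order_id=304: status='shipped' → inner[priority >= 4] → bronze
order_id=305: status='shipped' → inner[priority >= 3] → critical
order_id=306: status='shipped' → inner[ELSE] → drop
order_id=307: status='pending' → outer ELSE → tier1
order_id=308: status='returned' → outer ELSE → tier1
order_id=309: status='cancelled' → outer ELSE → tier1

fail, tier1, flag, drop, bronze, critical, drop, tier1, tier1, tier1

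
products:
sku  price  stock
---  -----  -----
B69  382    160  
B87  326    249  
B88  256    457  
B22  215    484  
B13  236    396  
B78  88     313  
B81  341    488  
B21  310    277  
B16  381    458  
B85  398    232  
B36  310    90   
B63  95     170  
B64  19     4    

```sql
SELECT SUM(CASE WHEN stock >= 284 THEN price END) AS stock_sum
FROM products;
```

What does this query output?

sku=B69: ✗
sku=B87: ✗
sku=B88: ✓ → 256
sku=B22: ✓ → 215
sku=B13: ✓ → 236
sku=B78: ✓ → 88
sku=B81: ✓ → 341
sku=B21: ✗
sku=B16: ✓ → 381
sku=B85: ✗
sku=B36: ✗
sku=B63: ✗
sku=B64: ✗
stock_sum = 256 + 215 + 236 + 88 + 341 + 381 = 1517

1517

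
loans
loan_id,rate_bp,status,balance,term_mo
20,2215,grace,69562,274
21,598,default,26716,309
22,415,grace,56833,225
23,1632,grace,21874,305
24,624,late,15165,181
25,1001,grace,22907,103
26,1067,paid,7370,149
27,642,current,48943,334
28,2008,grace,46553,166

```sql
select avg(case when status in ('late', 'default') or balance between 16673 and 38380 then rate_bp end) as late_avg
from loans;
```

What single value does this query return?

loan_id=20: ✗
loan_id=21: ✓ → 598
loan_id=22: ✗
loan_id=23: ✓ → 1632
loan_id=24: ✓ → 624
loan_id=25: ✓ → 1001
loan_id=26: ✗
loan_id=27: ✗
loan_id=28: ✗
late_avg = (598 + 1632 + 624 + 1001) / 4 = 963.75

963.75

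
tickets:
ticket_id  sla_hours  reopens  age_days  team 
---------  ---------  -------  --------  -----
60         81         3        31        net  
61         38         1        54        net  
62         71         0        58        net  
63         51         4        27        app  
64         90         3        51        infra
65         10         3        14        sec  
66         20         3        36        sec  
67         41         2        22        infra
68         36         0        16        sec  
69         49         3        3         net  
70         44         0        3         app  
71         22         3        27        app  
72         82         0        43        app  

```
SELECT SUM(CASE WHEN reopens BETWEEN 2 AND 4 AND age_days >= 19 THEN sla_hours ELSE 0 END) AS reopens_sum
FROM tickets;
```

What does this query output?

305

ticket_id=60: ✓ → 81
ticket_id=61: ✗
ticket_id=62: ✗
ticket_id=63: ✓ → 51
ticket_id=64: ✓ → 90
ticket_id=65: ✗
ticket_id=66: ✓ → 20
ticket_id=67: ✓ → 41
ticket_id=68: ✗
ticket_id=69: ✗
ticket_id=70: ✗
ticket_id=71: ✓ → 22
ticket_id=72: ✗
reopens_sum = 81 + 51 + 90 + 20 + 41 + 22 = 305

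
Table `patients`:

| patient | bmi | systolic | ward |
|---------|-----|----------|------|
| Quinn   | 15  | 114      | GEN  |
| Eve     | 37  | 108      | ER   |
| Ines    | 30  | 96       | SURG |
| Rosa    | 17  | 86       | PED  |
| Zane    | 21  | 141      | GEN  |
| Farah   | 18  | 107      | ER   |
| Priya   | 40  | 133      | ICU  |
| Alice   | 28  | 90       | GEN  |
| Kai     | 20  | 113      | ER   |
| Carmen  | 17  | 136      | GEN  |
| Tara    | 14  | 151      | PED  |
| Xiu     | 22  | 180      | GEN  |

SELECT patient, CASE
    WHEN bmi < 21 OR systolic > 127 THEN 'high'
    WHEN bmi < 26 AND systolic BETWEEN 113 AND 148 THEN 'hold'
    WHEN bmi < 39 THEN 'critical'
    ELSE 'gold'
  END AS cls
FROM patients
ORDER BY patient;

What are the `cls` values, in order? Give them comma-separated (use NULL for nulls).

patient=Alice: bmi < 39 → critical
patient=Carmen: bmi < 21 OR systolic > 127 → high
patient=Eve: bmi < 39 → critical
patient=Farah: bmi < 21 OR systolic > 127 → high
patient=Ines: bmi < 39 → critical
patient=Kai: bmi < 21 OR systolic > 127 → high
patient=Priya: bmi < 21 OR systolic > 127 → high
patient=Quinn: bmi < 21 OR systolic > 127 → high
patient=Rosa: bmi < 21 OR systolic > 127 → high
patient=Tara: bmi < 21 OR systolic > 127 → high
patient=Xiu: bmi < 21 OR systolic > 127 → high
patient=Zane: bmi < 21 OR systolic > 127 → high

critical, high, critical, high, critical, high, high, high, high, high, high, high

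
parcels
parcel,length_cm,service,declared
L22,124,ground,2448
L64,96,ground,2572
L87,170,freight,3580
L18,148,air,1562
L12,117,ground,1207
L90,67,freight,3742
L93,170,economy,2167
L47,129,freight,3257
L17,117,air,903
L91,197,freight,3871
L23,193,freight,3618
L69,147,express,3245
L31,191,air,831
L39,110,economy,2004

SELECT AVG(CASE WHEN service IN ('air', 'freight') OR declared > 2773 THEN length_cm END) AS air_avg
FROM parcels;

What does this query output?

151

parcel=L22: ✗
parcel=L64: ✗
parcel=L87: ✓ → 170
parcel=L18: ✓ → 148
parcel=L12: ✗
parcel=L90: ✓ → 67
parcel=L93: ✗
parcel=L47: ✓ → 129
parcel=L17: ✓ → 117
parcel=L91: ✓ → 197
parcel=L23: ✓ → 193
parcel=L69: ✓ → 147
parcel=L31: ✓ → 191
parcel=L39: ✗
air_avg = (170 + 148 + 67 + 129 + 117 + 197 + 193 + 147 + 191) / 9 = 151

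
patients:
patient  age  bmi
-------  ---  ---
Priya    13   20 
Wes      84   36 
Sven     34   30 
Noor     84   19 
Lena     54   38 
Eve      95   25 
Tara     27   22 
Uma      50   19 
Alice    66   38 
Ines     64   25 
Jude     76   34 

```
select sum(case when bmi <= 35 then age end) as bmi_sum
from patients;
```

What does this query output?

patient=Priya: ✓ → 13
patient=Wes: ✗
patient=Sven: ✓ → 34
patient=Noor: ✓ → 84
patient=Lena: ✗
patient=Eve: ✓ → 95
patient=Tara: ✓ → 27
patient=Uma: ✓ → 50
patient=Alice: ✗
patient=Ines: ✓ → 64
patient=Jude: ✓ → 76
bmi_sum = 13 + 34 + 84 + 95 + 27 + 50 + 64 + 76 = 443

443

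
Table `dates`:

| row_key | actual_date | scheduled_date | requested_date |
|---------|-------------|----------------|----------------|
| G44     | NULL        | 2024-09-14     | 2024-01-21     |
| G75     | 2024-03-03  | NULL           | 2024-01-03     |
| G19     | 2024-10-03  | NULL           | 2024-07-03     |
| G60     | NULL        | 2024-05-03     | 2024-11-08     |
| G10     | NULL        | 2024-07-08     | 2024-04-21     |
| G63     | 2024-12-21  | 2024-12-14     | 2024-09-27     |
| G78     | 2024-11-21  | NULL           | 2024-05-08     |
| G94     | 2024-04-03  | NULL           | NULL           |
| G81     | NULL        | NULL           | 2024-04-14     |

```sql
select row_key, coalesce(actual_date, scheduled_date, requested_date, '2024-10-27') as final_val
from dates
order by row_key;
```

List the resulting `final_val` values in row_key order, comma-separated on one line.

row_key=G10: actual_date=NULL, scheduled_date=2024-07-08 → 2024-07-08
row_key=G19: actual_date=2024-10-03 → 2024-10-03
row_key=G44: actual_date=NULL, scheduled_date=2024-09-14 → 2024-09-14
row_key=G60: actual_date=NULL, scheduled_date=2024-05-03 → 2024-05-03
row_key=G63: actual_date=2024-12-21 → 2024-12-21
row_key=G75: actual_date=2024-03-03 → 2024-03-03
row_key=G78: actual_date=2024-11-21 → 2024-11-21
row_key=G81: actual_date=NULL, scheduled_date=NULL, requested_date=2024-04-14 → 2024-04-14
row_key=G94: actual_date=2024-04-03 → 2024-04-03

2024-07-08, 2024-10-03, 2024-09-14, 2024-05-03, 2024-12-21, 2024-03-03, 2024-11-21, 2024-04-14, 2024-04-03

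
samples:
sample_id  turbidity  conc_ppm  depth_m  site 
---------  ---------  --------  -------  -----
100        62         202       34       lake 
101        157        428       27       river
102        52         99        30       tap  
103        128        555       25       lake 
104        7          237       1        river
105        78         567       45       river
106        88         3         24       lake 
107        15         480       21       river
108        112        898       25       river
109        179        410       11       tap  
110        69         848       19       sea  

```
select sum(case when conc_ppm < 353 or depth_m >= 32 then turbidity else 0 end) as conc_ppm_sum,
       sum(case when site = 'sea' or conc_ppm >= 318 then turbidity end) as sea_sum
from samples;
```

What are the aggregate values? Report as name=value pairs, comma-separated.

[conc_ppm_sum: conc_ppm < 353 or depth_m >= 32]
sample_id=100: ✓ → 62
sample_id=101: ✗
sample_id=102: ✓ → 52
sample_id=103: ✗
sample_id=104: ✓ → 7
sample_id=105: ✓ → 78
sample_id=106: ✓ → 88
sample_id=107: ✗
sample_id=108: ✗
sample_id=109: ✗
sample_id=110: ✗
conc_ppm_sum = 62 + 52 + 7 + 78 + 88 = 287
—
[sea_sum: site = 'sea' or conc_ppm >= 318]
sample_id=100: ✗
sample_id=101: ✓ → 157
sample_id=102: ✗
sample_id=103: ✓ → 128
sample_id=104: ✗
sample_id=105: ✓ → 78
sample_id=106: ✗
sample_id=107: ✓ → 15
sample_id=108: ✓ → 112
sample_id=109: ✓ → 179
sample_id=110: ✓ → 69
sea_sum = 157 + 128 + 78 + 15 + 112 + 179 + 69 = 738

conc_ppm_sum=287, sea_sum=738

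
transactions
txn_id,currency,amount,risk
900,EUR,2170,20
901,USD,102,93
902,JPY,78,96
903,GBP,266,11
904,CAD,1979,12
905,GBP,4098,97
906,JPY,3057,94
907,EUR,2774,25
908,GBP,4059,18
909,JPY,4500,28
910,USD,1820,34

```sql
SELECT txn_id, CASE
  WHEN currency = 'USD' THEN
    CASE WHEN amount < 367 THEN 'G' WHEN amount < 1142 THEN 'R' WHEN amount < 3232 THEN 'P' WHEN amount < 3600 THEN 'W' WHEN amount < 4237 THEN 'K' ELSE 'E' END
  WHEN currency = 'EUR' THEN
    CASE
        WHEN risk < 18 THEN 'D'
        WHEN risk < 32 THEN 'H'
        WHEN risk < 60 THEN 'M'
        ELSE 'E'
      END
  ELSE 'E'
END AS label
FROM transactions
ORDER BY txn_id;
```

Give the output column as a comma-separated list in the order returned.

txn_id=900: currency='EUR' → inner[risk < 32] → H
txn_id=901: currency='USD' → inner[amount < 367] → G
txn_id=902: currency='JPY' → outer ELSE → E
txn_id=903: currency='GBP' → outer ELSE → E
txn_id=904: currency='CAD' → outer ELSE → E
txn_id=905: currency='GBP' → outer ELSE → E
txn_id=906: currency='JPY' → outer ELSE → E
txn_id=907: currency='EUR' → inner[risk < 32] → H
txn_id=908: currency='GBP' → outer ELSE → E
txn_id=909: currency='JPY' → outer ELSE → E
txn_id=910: currency='USD' → inner[amount < 3232] → P

H, G, E, E, E, E, E, H, E, E, P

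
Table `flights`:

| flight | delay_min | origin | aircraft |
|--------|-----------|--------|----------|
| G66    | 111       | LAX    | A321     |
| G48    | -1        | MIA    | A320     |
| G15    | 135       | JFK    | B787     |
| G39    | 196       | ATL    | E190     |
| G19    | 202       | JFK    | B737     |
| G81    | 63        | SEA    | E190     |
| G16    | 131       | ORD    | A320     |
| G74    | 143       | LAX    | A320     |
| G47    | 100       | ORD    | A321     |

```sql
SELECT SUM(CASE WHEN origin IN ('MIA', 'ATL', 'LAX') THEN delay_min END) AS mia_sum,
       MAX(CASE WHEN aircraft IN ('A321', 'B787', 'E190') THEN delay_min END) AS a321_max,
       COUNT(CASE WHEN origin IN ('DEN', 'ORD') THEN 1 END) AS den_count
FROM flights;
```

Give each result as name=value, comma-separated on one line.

mia_sum=449, a321_max=196, den_count=2

[mia_sum: origin IN ('MIA', 'ATL', 'LAX')]
flight=G66: ✓ → 111
flight=G48: ✓ → -1
flight=G15: ✗
flight=G39: ✓ → 196
flight=G19: ✗
flight=G81: ✗
flight=G16: ✗
flight=G74: ✓ → 143
flight=G47: ✗
mia_sum = 111 + -1 + 196 + 143 = 449
—
[a321_max: aircraft IN ('A321', 'B787', 'E190')]
flight=G66: ✓ → 111
flight=G48: ✗
flight=G15: ✓ → 135
flight=G39: ✓ → 196
flight=G19: ✗
flight=G81: ✓ → 63
flight=G16: ✗
flight=G74: ✗
flight=G47: ✓ → 100
a321_max = MAX(111, 135, 196, 63, 100) = 196
—
[den_count: origin IN ('DEN', 'ORD')]
flight=G66: ✗
flight=G48: ✗
flight=G15: ✗
flight=G39: ✗
flight=G19: ✗
flight=G81: ✗
flight=G16: ✓ → 1
flight=G74: ✗
flight=G47: ✓ → 1
den_count = COUNT(1, 1) = 2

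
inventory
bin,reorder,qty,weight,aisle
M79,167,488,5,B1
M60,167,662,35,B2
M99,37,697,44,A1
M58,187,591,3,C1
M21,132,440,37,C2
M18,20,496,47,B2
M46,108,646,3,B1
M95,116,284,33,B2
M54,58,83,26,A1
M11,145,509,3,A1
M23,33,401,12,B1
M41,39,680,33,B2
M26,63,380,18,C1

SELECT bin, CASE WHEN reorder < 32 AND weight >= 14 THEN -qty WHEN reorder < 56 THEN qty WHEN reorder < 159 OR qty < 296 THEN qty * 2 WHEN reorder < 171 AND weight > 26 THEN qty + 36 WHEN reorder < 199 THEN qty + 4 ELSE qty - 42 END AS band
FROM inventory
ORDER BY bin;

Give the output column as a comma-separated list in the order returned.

bin=M11: reorder < 159 OR qty < 296 → 1018
bin=M18: reorder < 32 AND weight >= 14 → -496
bin=M21: reorder < 159 OR qty < 296 → 880
bin=M23: reorder < 56 → 401
bin=M26: reorder < 159 OR qty < 296 → 760
bin=M41: reorder < 56 → 680
bin=M46: reorder < 159 OR qty < 296 → 1292
bin=M54: reorder < 159 OR qty < 296 → 166
bin=M58: reorder < 199 → 595
bin=M60: reorder < 171 AND weight > 26 → 698
bin=M79: reorder < 199 → 492
bin=M95: reorder < 159 OR qty < 296 → 568
bin=M99: reorder < 56 → 697

1018, -496, 880, 401, 760, 680, 1292, 166, 595, 698, 492, 568, 697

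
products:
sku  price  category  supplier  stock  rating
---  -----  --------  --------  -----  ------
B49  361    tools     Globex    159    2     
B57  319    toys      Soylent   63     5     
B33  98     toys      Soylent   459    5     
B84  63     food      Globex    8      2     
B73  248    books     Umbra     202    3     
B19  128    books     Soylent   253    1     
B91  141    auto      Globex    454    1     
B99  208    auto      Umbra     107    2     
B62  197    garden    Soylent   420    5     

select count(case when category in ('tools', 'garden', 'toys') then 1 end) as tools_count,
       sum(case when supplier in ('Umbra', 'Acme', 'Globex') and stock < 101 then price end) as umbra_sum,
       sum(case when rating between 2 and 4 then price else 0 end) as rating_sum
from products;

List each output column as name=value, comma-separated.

tools_count=4, umbra_sum=63, rating_sum=880

[tools_count: category in ('tools', 'garden', 'toys')]
sku=B49: ✓ → 1
sku=B57: ✓ → 1
sku=B33: ✓ → 1
sku=B84: ✗
sku=B73: ✗
sku=B19: ✗
sku=B91: ✗
sku=B99: ✗
sku=B62: ✓ → 1
tools_count = COUNT(1, 1, 1, 1) = 4
—
[umbra_sum: supplier in ('Umbra', 'Acme', 'Globex') and stock < 101]
sku=B49: ✗
sku=B57: ✗
sku=B33: ✗
sku=B84: ✓ → 63
sku=B73: ✗
sku=B19: ✗
sku=B91: ✗
sku=B99: ✗
sku=B62: ✗
umbra_sum = 63
—
[rating_sum: rating between 2 and 4]
sku=B49: ✓ → 361
sku=B57: ✗
sku=B33: ✗
sku=B84: ✓ → 63
sku=B73: ✓ → 248
sku=B19: ✗
sku=B91: ✗
sku=B99: ✓ → 208
sku=B62: ✗
rating_sum = 361 + 63 + 248 + 208 = 880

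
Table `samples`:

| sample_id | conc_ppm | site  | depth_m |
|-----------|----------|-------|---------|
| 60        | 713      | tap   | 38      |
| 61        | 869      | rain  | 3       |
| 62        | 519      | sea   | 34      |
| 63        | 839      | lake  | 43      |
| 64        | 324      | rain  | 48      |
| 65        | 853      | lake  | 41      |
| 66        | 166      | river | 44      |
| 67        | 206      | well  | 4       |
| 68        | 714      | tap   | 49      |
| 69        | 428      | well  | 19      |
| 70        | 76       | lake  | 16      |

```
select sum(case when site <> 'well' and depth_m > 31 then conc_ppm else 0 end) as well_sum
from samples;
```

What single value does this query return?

4128

sample_id=60: ✓ → 713
sample_id=61: ✗
sample_id=62: ✓ → 519
sample_id=63: ✓ → 839
sample_id=64: ✓ → 324
sample_id=65: ✓ → 853
sample_id=66: ✓ → 166
sample_id=67: ✗
sample_id=68: ✓ → 714
sample_id=69: ✗
sample_id=70: ✗
well_sum = 713 + 519 + 839 + 324 + 853 + 166 + 714 = 4128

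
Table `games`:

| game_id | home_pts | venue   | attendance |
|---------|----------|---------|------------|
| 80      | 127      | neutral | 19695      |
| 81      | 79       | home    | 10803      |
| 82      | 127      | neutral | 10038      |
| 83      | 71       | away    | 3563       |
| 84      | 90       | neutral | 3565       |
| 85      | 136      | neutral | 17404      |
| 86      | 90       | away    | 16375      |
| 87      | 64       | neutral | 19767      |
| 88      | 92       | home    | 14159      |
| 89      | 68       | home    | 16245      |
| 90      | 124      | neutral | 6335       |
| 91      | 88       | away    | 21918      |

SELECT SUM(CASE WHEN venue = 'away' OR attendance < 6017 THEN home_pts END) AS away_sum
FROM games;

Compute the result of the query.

339

game_id=80: ✗
game_id=81: ✗
game_id=82: ✗
game_id=83: ✓ → 71
game_id=84: ✓ → 90
game_id=85: ✗
game_id=86: ✓ → 90
game_id=87: ✗
game_id=88: ✗
game_id=89: ✗
game_id=90: ✗
game_id=91: ✓ → 88
away_sum = 71 + 90 + 90 + 88 = 339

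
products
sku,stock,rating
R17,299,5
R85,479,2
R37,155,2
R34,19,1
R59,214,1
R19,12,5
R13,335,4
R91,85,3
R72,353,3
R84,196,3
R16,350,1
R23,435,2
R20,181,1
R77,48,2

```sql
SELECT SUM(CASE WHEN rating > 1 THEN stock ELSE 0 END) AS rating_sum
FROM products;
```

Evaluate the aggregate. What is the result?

sku=R17: ✓ → 299
sku=R85: ✓ → 479
sku=R37: ✓ → 155
sku=R34: ✗
sku=R59: ✗
sku=R19: ✓ → 12
sku=R13: ✓ → 335
sku=R91: ✓ → 85
sku=R72: ✓ → 353
sku=R84: ✓ → 196
sku=R16: ✗
sku=R23: ✓ → 435
sku=R20: ✗
sku=R77: ✓ → 48
rating_sum = 299 + 479 + 155 + 12 + 335 + 85 + 353 + 196 + 435 + 48 = 2397

2397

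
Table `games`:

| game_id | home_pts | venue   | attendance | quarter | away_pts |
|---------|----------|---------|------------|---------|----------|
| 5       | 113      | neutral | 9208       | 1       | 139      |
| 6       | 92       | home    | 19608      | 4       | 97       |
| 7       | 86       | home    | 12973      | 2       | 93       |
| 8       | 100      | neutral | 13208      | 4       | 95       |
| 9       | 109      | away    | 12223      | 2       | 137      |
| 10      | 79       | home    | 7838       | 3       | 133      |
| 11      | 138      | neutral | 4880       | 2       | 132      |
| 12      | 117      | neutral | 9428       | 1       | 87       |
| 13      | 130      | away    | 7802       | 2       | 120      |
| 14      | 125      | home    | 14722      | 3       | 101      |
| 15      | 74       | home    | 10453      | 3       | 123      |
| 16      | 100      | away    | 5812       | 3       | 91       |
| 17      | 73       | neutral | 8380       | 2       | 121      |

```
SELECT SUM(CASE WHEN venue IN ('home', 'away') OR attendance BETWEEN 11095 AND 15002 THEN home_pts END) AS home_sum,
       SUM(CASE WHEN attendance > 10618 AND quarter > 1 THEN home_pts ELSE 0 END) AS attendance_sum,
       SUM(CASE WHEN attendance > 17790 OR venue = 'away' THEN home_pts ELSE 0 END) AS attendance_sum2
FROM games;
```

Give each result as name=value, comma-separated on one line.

[home_sum: venue IN ('home', 'away') OR attendance BETWEEN 11095 AND 15002]
game_id=5: ✗
game_id=6: ✓ → 92
game_id=7: ✓ → 86
game_id=8: ✓ → 100
game_id=9: ✓ → 109
game_id=10: ✓ → 79
game_id=11: ✗
game_id=12: ✗
game_id=13: ✓ → 130
game_id=14: ✓ → 125
game_id=15: ✓ → 74
game_id=16: ✓ → 100
game_id=17: ✗
home_sum = 92 + 86 + 100 + 109 + 79 + 130 + 125 + 74 + 100 = 895
—
[attendance_sum: attendance > 10618 AND quarter > 1]
game_id=5: ✗
game_id=6: ✓ → 92
game_id=7: ✓ → 86
game_id=8: ✓ → 100
game_id=9: ✓ → 109
game_id=10: ✗
game_id=11: ✗
game_id=12: ✗
game_id=13: ✗
game_id=14: ✓ → 125
game_id=15: ✗
game_id=16: ✗
game_id=17: ✗
attendance_sum = 92 + 86 + 100 + 109 + 125 = 512
—
[attendance_sum2: attendance > 17790 OR venue = 'away']
game_id=5: ✗
game_id=6: ✓ → 92
game_id=7: ✗
game_id=8: ✗
game_id=9: ✓ → 109
game_id=10: ✗
game_id=11: ✗
game_id=12: ✗
game_id=13: ✓ → 130
game_id=14: ✗
game_id=15: ✗
game_id=16: ✓ → 100
game_id=17: ✗
attendance_sum2 = 92 + 109 + 130 + 100 = 431

home_sum=895, attendance_sum=512, attendance_sum2=431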